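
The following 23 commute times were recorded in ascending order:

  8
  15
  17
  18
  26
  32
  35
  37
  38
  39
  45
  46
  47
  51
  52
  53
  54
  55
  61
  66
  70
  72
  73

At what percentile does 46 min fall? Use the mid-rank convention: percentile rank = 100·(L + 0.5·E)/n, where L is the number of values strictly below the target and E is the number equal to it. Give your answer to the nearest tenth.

50.0

Count below 46: L = 11; count equal: E = 1; n = 23.
Percentile rank = 100·(11 + 0.5·1)/23 = 100·11.5/23 = 50.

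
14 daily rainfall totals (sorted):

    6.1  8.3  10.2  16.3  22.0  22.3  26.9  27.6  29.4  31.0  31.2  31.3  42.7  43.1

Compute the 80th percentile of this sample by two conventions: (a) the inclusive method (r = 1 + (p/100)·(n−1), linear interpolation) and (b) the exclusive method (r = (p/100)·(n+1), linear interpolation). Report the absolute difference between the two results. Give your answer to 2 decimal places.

n = 14.
(a) r = 11.4; between ranks 11 (31.2) and 12 (31.3): 31.24.
(b) r = 12 → value at rank 12 = 31.3.
|31.24 − 31.3| = 0.06.

0.06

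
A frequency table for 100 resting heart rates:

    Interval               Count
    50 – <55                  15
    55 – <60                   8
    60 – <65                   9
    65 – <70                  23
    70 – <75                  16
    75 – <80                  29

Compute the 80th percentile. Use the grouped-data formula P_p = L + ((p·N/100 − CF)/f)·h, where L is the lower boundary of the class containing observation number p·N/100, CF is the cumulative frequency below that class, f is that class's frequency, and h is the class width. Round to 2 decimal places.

N = 100; target position k = 80/100 · 100 = 80.
Cumulative frequencies: 15, 23, 32, 55, 71, 100.
Observation 80 falls in the class 75 – <80.
L = 75, CF = 71, f = 29, h = 5.
P80 = 75 + ((80 − 71)/29)·5 = 75 + 1.55172 = 76.5517.

76.55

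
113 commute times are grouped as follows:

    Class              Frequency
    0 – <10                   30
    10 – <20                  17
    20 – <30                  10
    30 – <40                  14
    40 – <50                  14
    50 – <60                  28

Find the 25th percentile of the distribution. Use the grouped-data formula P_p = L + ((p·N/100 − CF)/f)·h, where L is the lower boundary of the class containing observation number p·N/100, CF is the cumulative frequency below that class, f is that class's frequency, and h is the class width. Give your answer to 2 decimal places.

9.42

N = 113; target position k = 25/100 · 113 = 28.25.
Cumulative frequencies: 30, 47, 57, 71, 85, 113.
Observation 28.25 falls in the class 0 – <10.
L = 0, CF = 0, f = 30, h = 10.
P25 = 0 + ((28.25 − 0)/30)·10 = 0 + 9.41667 = 9.41667.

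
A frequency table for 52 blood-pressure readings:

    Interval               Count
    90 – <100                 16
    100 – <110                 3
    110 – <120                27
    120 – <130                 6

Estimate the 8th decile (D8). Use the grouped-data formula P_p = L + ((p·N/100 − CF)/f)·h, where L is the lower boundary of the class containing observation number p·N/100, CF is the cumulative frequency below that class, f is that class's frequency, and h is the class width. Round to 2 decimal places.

N = 52; target position k = 80/100 · 52 = 41.6.
Cumulative frequencies: 16, 19, 46, 52.
Observation 41.6 falls in the class 110 – <120.
L = 110, CF = 19, f = 27, h = 10.
P80 = 110 + ((41.6 − 19)/27)·10 = 110 + 8.37037 = 118.37.

118.37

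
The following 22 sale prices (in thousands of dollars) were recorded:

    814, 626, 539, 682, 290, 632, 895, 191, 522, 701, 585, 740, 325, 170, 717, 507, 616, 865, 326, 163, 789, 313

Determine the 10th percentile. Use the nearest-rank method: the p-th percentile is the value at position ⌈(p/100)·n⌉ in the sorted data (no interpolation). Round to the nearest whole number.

Sorted: 163, 170, 191, 290, 313, 325, 326, 507, 522, 539, 585, 616, 626, 632, 682, 701, 717, 740, 789, 814, 865, 895.
n = 22.
Position = ⌈10/100 · 22⌉ = ⌈2.2⌉ = 3.
The value at rank 3 is 191.

191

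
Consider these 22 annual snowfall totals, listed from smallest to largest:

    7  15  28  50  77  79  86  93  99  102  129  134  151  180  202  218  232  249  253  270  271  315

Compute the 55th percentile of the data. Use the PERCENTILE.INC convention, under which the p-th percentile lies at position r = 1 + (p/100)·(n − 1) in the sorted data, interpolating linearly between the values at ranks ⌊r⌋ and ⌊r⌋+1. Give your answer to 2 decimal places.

n = 22.
r = 1 + (55/100)·(22 − 1) = 1 + 11.55 = 12.55.
Rank 12 is 134 and rank 13 is 151.
Interpolate: 134 + 0.55·(151 − 134) = 134 + 0.55·17 = 143.35.

143.35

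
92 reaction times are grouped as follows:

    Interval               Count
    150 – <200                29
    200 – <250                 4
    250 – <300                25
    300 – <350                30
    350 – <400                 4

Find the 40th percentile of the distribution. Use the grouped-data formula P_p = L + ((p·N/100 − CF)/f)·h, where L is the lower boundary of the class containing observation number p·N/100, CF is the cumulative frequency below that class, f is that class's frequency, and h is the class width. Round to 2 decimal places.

257.60

N = 92; target position k = 40/100 · 92 = 36.8.
Cumulative frequencies: 29, 33, 58, 88, 92.
Observation 36.8 falls in the class 250 – <300.
L = 250, CF = 33, f = 25, h = 50.
P40 = 250 + ((36.8 − 33)/25)·50 = 250 + 7.6 = 257.6.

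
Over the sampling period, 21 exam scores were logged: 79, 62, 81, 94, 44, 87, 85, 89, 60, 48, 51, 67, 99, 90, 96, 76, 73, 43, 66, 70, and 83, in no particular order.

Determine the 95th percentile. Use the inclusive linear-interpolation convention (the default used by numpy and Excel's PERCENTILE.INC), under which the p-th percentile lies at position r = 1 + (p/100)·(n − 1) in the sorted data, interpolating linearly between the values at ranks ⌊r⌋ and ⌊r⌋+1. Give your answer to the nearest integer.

Sorted: 43, 44, 48, 51, 60, 62, 66, 67, 70, 73, 76, 79, 81, 83, 85, 87, 89, 90, 94, 96, 99.
n = 21.
r = 1 + (95/100)·(21 − 1) = 1 + 19 = 20.
r is an integer, so P95 is the value at rank 20: 96.

96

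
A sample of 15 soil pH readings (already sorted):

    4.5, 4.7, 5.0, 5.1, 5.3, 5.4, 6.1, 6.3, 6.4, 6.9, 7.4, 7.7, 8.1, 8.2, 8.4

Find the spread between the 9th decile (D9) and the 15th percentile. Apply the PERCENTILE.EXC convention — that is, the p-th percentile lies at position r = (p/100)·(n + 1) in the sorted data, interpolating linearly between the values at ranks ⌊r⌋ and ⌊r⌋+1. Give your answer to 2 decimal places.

3.46

n = 15.
P15: r = 2.4; ranks 2–3 are 4.7, 5.0; interpolating gives 4.82.
P90: r = 14.4; ranks 14–15 are 8.2, 8.4; interpolating gives 8.28.
Difference: 8.28 − 4.82 = 3.46.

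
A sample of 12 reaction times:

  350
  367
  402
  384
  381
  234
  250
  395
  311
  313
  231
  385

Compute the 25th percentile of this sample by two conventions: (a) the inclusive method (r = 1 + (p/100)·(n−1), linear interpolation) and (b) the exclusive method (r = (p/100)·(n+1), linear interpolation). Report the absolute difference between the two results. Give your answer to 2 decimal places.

Sorted: 231, 234, 250, 311, 313, 350, 367, 381, 384, 385, 395, 402.
n = 12.
(a) r = 3.75; between ranks 3 (250) and 4 (311): 295.75.
(b) r = 3.25; between ranks 3 (250) and 4 (311): 265.25.
|295.75 − 265.25| = 30.5.

30.50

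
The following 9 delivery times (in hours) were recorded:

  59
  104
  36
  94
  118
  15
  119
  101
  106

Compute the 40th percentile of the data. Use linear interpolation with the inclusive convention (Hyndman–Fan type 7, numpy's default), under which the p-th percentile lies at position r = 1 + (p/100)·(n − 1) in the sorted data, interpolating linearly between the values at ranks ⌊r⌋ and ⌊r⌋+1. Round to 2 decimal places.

95.40

Sorted: 15, 36, 59, 94, 101, 104, 106, 118, 119.
n = 9.
r = 1 + (40/100)·(9 − 1) = 1 + 3.2 = 4.2.
Rank 4 is 94 and rank 5 is 101.
Interpolate: 94 + 0.2·(101 − 94) = 94 + 0.2·7 = 95.4.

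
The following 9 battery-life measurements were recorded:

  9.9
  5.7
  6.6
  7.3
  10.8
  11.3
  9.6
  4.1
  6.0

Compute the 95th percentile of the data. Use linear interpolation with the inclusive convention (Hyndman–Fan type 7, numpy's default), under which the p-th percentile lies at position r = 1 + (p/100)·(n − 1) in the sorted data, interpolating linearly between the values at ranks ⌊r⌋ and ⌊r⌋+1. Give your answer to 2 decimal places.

11.10

Sorted: 4.1, 5.7, 6.0, 6.6, 7.3, 9.6, 9.9, 10.8, 11.3.
n = 9.
r = 1 + (95/100)·(9 − 1) = 1 + 7.6 = 8.6.
Rank 8 is 10.8 and rank 9 is 11.3.
Interpolate: 10.8 + 0.6·(11.3 − 10.8) = 10.8 + 0.6·0.5 = 11.1.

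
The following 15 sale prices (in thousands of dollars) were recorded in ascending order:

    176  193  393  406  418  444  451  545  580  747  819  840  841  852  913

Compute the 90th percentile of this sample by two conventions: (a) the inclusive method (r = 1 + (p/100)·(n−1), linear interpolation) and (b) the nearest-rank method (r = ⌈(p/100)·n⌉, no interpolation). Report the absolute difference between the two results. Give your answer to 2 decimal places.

4.40

n = 15.
(a) r = 13.6; between ranks 13 (841) and 14 (852): 847.6.
(b) the nearest-rank method: rank 14 → 852.
|847.6 − 852| = 4.4.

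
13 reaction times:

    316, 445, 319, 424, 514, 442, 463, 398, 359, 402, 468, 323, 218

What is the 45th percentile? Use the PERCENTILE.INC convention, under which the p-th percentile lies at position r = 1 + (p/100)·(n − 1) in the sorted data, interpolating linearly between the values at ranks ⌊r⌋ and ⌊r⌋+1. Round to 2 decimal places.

Sorted: 218, 316, 319, 323, 359, 398, 402, 424, 442, 445, 463, 468, 514.
n = 13.
r = 1 + (45/100)·(13 − 1) = 1 + 5.4 = 6.4.
Rank 6 is 398 and rank 7 is 402.
Interpolate: 398 + 0.4·(402 − 398) = 398 + 0.4·4 = 399.6.

399.60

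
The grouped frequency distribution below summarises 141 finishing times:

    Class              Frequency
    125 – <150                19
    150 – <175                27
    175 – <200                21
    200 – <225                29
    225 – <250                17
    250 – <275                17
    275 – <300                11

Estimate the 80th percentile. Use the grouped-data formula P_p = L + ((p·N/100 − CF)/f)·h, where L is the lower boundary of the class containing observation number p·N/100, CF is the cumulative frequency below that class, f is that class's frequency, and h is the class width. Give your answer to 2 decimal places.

249.71

N = 141; target position k = 80/100 · 141 = 112.8.
Cumulative frequencies: 19, 46, 67, 96, 113, 130, 141.
Observation 112.8 falls in the class 225 – <250.
L = 225, CF = 96, f = 17, h = 25.
P80 = 225 + ((112.8 − 96)/17)·25 = 225 + 24.7059 = 249.706.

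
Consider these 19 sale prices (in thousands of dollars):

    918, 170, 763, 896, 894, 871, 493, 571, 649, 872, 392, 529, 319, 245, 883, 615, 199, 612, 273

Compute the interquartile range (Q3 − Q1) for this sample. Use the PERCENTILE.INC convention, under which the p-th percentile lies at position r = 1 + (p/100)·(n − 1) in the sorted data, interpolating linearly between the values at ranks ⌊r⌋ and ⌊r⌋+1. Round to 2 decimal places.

Sorted: 170, 199, 245, 273, 319, 392, 493, 529, 571, 612, 615, 649, 763, 871, 872, 883, 894, 896, 918.
n = 19.
P25: r = 5.5; ranks 5–6 are 319, 392; interpolating gives 355.5.
P75: r = 14.5; ranks 14–15 are 871, 872; interpolating gives 871.5.
Difference: 871.5 − 355.5 = 516.

516.00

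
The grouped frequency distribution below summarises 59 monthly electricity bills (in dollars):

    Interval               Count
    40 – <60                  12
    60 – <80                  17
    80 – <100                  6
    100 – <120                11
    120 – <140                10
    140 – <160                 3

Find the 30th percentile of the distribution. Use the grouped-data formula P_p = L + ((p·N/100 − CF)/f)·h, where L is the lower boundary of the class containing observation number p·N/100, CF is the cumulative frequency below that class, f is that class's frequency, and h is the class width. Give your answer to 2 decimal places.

66.71

N = 59; target position k = 30/100 · 59 = 17.7.
Cumulative frequencies: 12, 29, 35, 46, 56, 59.
Observation 17.7 falls in the class 60 – <80.
L = 60, CF = 12, f = 17, h = 20.
P30 = 60 + ((17.7 − 12)/17)·20 = 60 + 6.70588 = 66.7059.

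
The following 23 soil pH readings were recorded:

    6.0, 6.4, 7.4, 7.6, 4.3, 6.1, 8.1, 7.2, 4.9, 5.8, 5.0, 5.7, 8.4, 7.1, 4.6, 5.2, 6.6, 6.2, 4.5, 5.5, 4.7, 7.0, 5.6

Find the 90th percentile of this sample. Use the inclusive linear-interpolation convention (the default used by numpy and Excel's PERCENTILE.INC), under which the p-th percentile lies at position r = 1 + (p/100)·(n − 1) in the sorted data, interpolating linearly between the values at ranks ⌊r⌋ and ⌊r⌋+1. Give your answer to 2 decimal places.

Sorted: 4.3, 4.5, 4.6, 4.7, 4.9, 5.0, 5.2, 5.5, 5.6, 5.7, 5.8, 6.0, 6.1, 6.2, 6.4, 6.6, 7.0, 7.1, 7.2, 7.4, 7.6, 8.1, 8.4.
n = 23.
r = 1 + (90/100)·(23 − 1) = 1 + 19.8 = 20.8.
Rank 20 is 7.4 and rank 21 is 7.6.
Interpolate: 7.4 + 0.8·(7.6 − 7.4) = 7.4 + 0.8·0.2 = 7.56.

7.56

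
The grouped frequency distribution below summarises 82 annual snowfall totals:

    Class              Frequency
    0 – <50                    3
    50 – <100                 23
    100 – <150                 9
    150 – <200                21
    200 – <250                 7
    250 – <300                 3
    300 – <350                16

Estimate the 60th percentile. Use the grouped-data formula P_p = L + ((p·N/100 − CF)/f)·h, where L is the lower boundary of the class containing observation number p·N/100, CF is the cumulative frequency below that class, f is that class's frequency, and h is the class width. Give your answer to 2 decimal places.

183.81

N = 82; target position k = 60/100 · 82 = 49.2.
Cumulative frequencies: 3, 26, 35, 56, 63, 66, 82.
Observation 49.2 falls in the class 150 – <200.
L = 150, CF = 35, f = 21, h = 50.
P60 = 150 + ((49.2 − 35)/21)·50 = 150 + 33.8095 = 183.81.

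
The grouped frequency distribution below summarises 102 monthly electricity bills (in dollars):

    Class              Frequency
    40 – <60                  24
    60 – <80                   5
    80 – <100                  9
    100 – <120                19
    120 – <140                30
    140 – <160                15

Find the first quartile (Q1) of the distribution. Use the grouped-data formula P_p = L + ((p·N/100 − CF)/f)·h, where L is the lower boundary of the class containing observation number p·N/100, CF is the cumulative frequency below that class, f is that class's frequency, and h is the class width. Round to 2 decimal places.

N = 102; target position k = 25/100 · 102 = 25.5.
Cumulative frequencies: 24, 29, 38, 57, 87, 102.
Observation 25.5 falls in the class 60 – <80.
L = 60, CF = 24, f = 5, h = 20.
P25 = 60 + ((25.5 − 24)/5)·20 = 60 + 6 = 66.

66.00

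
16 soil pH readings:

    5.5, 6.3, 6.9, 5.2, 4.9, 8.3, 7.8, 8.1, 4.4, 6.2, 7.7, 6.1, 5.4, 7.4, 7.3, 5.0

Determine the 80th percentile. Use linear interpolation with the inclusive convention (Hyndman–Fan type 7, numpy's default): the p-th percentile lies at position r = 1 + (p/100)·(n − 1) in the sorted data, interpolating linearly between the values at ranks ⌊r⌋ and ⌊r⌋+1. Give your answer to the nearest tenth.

7.7

Sorted: 4.4, 4.9, 5.0, 5.2, 5.4, 5.5, 6.1, 6.2, 6.3, 6.9, 7.3, 7.4, 7.7, 7.8, 8.1, 8.3.
n = 16.
r = 1 + (80/100)·(16 − 1) = 1 + 12 = 13.
r is an integer, so P80 is the value at rank 13: 7.7.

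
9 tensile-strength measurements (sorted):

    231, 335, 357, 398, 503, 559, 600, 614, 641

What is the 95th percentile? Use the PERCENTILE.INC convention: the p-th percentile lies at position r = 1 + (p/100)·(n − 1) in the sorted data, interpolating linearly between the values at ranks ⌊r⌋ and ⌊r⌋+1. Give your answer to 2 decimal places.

n = 9.
r = 1 + (95/100)·(9 − 1) = 1 + 7.6 = 8.6.
Rank 8 is 614 and rank 9 is 641.
Interpolate: 614 + 0.6·(641 − 614) = 614 + 0.6·27 = 630.2.

630.20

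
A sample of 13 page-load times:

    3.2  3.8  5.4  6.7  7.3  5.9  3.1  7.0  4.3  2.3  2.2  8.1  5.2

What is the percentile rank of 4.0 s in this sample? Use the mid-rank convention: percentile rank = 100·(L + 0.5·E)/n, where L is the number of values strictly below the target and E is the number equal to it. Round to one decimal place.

Sorted: 2.2, 2.3, 3.1, 3.2, 3.8, 4.3, 5.2, 5.4, 5.9, 6.7, 7.0, 7.3, 8.1.
Count below 4.0: L = 5; count equal: E = 0; n = 13.
Percentile rank = 100·(5 + 0.5·0)/13 = 100·5/13 = 38.46.

38.5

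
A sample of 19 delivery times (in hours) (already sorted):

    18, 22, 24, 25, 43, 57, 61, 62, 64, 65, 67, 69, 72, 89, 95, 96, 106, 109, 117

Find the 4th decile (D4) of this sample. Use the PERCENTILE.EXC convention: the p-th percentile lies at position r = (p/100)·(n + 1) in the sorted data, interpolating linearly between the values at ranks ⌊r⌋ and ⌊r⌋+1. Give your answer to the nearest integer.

62

n = 19.
r = (40/100)·(19 + 1) = 8.
r is an integer, so P40 is the value at rank 8: 62.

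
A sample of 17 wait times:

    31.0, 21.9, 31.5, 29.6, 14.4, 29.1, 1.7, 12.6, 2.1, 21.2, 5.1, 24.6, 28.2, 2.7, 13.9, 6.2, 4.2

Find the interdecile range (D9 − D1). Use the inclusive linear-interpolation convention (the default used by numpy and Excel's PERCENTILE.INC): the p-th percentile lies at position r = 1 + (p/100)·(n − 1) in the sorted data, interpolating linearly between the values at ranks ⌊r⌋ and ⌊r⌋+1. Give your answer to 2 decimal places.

Sorted: 1.7, 2.1, 2.7, 4.2, 5.1, 6.2, 12.6, 13.9, 14.4, 21.2, 21.9, 24.6, 28.2, 29.1, 29.6, 31.0, 31.5.
n = 17.
P10: r = 2.6; ranks 2–3 are 2.1, 2.7; interpolating gives 2.46.
P90: r = 15.4; ranks 15–16 are 29.6, 31.0; interpolating gives 30.16.
Difference: 30.16 − 2.46 = 27.7.

27.70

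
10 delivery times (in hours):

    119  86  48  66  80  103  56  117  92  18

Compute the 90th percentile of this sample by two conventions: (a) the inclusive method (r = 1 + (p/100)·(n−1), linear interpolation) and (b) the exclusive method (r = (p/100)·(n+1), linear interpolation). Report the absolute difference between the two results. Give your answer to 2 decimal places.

1.60

Sorted: 18, 48, 56, 66, 80, 86, 92, 103, 117, 119.
n = 10.
(a) r = 9.1; between ranks 9 (117) and 10 (119): 117.2.
(b) r = 9.9; between ranks 9 (117) and 10 (119): 118.8.
|117.2 − 118.8| = 1.6.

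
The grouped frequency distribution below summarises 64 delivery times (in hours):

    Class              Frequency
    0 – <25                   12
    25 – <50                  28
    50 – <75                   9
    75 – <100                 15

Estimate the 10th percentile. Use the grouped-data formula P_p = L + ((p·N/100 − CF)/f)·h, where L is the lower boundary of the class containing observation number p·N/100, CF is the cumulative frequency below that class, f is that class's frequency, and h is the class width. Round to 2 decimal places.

13.33

N = 64; target position k = 10/100 · 64 = 6.4.
Cumulative frequencies: 12, 40, 49, 64.
Observation 6.4 falls in the class 0 – <25.
L = 0, CF = 0, f = 12, h = 25.
P10 = 0 + ((6.4 − 0)/12)·25 = 0 + 13.3333 = 13.3333.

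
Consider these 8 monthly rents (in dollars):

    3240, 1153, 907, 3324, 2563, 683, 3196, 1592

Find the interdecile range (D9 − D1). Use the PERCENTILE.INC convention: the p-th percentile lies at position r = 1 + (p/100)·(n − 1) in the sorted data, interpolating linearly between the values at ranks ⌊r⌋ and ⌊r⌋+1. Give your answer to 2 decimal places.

Sorted: 683, 907, 1153, 1592, 2563, 3196, 3240, 3324.
n = 8.
P10: r = 1.7; ranks 1–2 are 683, 907; interpolating gives 839.8.
P90: r = 7.3; ranks 7–8 are 3240, 3324; interpolating gives 3265.2.
Difference: 3265.2 − 839.8 = 2425.4.

2425.40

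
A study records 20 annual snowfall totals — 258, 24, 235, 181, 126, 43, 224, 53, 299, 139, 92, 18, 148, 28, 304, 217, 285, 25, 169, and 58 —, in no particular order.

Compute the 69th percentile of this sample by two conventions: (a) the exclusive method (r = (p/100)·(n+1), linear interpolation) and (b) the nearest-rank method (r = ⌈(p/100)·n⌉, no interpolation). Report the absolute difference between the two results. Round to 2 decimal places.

3.43

Sorted: 18, 24, 25, 28, 43, 53, 58, 92, 126, 139, 148, 169, 181, 217, 224, 235, 258, 285, 299, 304.
n = 20.
(a) r = 14.49; between ranks 14 (217) and 15 (224): 220.43.
(b) the nearest-rank method: rank 14 → 217.
|220.43 − 217| = 3.43.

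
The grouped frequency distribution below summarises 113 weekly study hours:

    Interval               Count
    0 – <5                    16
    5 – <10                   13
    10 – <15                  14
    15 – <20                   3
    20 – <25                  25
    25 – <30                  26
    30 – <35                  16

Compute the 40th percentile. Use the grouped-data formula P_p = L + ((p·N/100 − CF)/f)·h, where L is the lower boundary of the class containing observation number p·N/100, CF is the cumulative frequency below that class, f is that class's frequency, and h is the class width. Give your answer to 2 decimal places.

18.67

N = 113; target position k = 40/100 · 113 = 45.2.
Cumulative frequencies: 16, 29, 43, 46, 71, 97, 113.
Observation 45.2 falls in the class 15 – <20.
L = 15, CF = 43, f = 3, h = 5.
P40 = 15 + ((45.2 − 43)/3)·5 = 15 + 3.66667 = 18.6667.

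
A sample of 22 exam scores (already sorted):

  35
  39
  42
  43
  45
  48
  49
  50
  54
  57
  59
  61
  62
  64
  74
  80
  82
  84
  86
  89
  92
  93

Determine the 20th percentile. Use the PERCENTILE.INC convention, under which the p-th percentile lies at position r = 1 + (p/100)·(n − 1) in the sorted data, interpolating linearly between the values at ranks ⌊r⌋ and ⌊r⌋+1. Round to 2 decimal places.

45.60

n = 22.
r = 1 + (20/100)·(22 − 1) = 1 + 4.2 = 5.2.
Rank 5 is 45 and rank 6 is 48.
Interpolate: 45 + 0.2·(48 − 45) = 45 + 0.2·3 = 45.6.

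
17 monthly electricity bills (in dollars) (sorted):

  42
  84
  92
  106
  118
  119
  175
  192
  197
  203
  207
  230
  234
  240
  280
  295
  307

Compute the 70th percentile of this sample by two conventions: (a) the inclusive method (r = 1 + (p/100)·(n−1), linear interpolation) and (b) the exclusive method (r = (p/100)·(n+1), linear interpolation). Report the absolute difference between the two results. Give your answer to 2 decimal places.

n = 17.
(a) r = 12.2; between ranks 12 (230) and 13 (234): 230.8.
(b) r = 12.6; between ranks 12 (230) and 13 (234): 232.4.
|230.8 − 232.4| = 1.6.

1.60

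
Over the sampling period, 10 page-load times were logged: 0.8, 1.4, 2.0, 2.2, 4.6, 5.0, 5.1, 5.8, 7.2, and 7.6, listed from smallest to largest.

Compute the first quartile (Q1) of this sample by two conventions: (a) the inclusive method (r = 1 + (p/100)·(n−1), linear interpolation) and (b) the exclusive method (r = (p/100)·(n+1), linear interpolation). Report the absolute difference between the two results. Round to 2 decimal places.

n = 10.
(a) r = 3.25; between ranks 3 (2.0) and 4 (2.2): 2.05.
(b) r = 2.75; between ranks 2 (1.4) and 3 (2.0): 1.85.
|2.05 − 1.85| = 0.2.

0.20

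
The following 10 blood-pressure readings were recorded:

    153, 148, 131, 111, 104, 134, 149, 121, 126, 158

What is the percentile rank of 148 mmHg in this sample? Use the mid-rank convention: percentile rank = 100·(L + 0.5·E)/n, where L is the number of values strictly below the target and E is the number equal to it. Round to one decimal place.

65.0

Sorted: 104, 111, 121, 126, 131, 134, 148, 149, 153, 158.
Count below 148: L = 6; count equal: E = 1; n = 10.
Percentile rank = 100·(6 + 0.5·1)/10 = 100·6.5/10 = 65.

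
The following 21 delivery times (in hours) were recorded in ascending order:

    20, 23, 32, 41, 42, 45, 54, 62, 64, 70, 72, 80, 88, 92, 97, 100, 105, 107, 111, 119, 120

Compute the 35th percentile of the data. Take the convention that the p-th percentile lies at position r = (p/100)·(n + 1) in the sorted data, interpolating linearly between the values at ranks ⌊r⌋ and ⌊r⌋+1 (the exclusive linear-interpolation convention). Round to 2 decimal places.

n = 21.
r = (35/100)·(21 + 1) = 7.7.
Rank 7 is 54 and rank 8 is 62.
Interpolate: 54 + 0.7·(62 − 54) = 54 + 0.7·8 = 59.6.

59.60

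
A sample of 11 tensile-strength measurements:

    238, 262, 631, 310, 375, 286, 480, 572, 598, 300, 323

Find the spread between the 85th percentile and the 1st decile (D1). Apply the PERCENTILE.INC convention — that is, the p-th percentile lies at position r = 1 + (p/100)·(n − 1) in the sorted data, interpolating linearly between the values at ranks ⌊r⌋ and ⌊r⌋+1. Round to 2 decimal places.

323.00

Sorted: 238, 262, 286, 300, 310, 323, 375, 480, 572, 598, 631.
n = 11.
P10: r = 2 (integer) → 262.
P85: r = 9.5; ranks 9–10 are 572, 598; interpolating gives 585.
Difference: 585 − 262 = 323.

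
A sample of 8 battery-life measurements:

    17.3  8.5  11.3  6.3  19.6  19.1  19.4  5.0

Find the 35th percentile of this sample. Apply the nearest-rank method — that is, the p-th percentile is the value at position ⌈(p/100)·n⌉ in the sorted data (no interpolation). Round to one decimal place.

8.5

Sorted: 5.0, 6.3, 8.5, 11.3, 17.3, 19.1, 19.4, 19.6.
n = 8.
Position = ⌈35/100 · 8⌉ = ⌈2.8⌉ = 3.
The value at rank 3 is 8.5.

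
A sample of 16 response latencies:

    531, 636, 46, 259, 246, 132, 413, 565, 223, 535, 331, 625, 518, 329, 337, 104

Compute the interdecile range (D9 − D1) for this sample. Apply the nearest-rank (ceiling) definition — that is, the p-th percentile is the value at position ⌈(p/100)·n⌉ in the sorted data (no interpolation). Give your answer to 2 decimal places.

521.00

Sorted: 46, 104, 132, 223, 246, 259, 329, 331, 337, 413, 518, 531, 535, 565, 625, 636.
n = 16.
P10: rank ⌈10/100·16⌉ = 2 → 104.
P90: rank ⌈90/100·16⌉ = 15 → 625.
Difference: 625 − 104 = 521.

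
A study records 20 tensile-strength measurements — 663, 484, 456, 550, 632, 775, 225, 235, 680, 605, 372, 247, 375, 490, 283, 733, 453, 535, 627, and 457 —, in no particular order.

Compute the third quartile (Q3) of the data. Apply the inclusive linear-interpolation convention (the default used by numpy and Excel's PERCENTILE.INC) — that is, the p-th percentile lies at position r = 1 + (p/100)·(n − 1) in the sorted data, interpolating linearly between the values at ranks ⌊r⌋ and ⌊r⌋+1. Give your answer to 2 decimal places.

628.25

Sorted: 225, 235, 247, 283, 372, 375, 453, 456, 457, 484, 490, 535, 550, 605, 627, 632, 663, 680, 733, 775.
n = 20.
r = 1 + (75/100)·(20 − 1) = 1 + 14.25 = 15.25.
Rank 15 is 627 and rank 16 is 632.
Interpolate: 627 + 0.25·(632 − 627) = 627 + 0.25·5 = 628.25.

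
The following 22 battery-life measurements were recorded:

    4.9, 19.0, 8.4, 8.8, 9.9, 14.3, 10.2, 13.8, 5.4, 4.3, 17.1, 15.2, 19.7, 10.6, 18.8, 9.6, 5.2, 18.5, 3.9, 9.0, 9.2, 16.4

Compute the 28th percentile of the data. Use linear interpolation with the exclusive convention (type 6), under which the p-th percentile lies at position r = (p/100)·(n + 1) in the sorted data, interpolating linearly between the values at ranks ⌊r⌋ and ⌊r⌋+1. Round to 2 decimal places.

8.58

Sorted: 3.9, 4.3, 4.9, 5.2, 5.4, 8.4, 8.8, 9.0, 9.2, 9.6, 9.9, 10.2, 10.6, 13.8, 14.3, 15.2, 16.4, 17.1, 18.5, 18.8, 19.0, 19.7.
n = 22.
r = (28/100)·(22 + 1) = 6.44.
Rank 6 is 8.4 and rank 7 is 8.8.
Interpolate: 8.4 + 0.44·(8.8 − 8.4) = 8.4 + 0.44·0.4 = 8.576.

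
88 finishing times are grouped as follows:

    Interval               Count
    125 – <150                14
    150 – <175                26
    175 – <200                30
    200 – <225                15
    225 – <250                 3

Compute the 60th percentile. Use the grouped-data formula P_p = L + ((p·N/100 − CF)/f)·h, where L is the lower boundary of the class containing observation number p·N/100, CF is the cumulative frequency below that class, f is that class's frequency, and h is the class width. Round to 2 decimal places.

185.67

N = 88; target position k = 60/100 · 88 = 52.8.
Cumulative frequencies: 14, 40, 70, 85, 88.
Observation 52.8 falls in the class 175 – <200.
L = 175, CF = 40, f = 30, h = 25.
P60 = 175 + ((52.8 − 40)/30)·25 = 175 + 10.6667 = 185.667.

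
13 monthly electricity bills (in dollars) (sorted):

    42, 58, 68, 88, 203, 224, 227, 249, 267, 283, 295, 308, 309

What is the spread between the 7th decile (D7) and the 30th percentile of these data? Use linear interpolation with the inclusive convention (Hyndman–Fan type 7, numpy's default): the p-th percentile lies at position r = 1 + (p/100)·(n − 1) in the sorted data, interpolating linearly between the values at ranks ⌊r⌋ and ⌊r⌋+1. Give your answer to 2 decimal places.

n = 13.
P30: r = 4.6; ranks 4–5 are 88, 203; interpolating gives 157.
P70: r = 9.4; ranks 9–10 are 267, 283; interpolating gives 273.4.
Difference: 273.4 − 157 = 116.4.

116.40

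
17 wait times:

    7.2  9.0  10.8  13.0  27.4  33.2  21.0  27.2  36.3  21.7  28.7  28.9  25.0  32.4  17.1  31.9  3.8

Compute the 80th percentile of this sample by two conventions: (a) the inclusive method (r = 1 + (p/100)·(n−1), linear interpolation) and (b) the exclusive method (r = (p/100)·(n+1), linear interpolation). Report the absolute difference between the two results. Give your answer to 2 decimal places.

Sorted: 3.8, 7.2, 9.0, 10.8, 13.0, 17.1, 21.0, 21.7, 25.0, 27.2, 27.4, 28.7, 28.9, 31.9, 32.4, 33.2, 36.3.
n = 17.
(a) r = 13.8; between ranks 13 (28.9) and 14 (31.9): 31.3.
(b) r = 14.4; between ranks 14 (31.9) and 15 (32.4): 32.1.
|31.3 − 32.1| = 0.8.

0.80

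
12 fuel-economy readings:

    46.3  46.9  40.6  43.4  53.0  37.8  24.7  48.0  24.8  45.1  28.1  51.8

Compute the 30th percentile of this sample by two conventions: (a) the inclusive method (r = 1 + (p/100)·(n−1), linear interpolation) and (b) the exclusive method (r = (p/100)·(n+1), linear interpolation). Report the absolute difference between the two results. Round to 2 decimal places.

Sorted: 24.7, 24.8, 28.1, 37.8, 40.6, 43.4, 45.1, 46.3, 46.9, 48.0, 51.8, 53.0.
n = 12.
(a) r = 4.3; between ranks 4 (37.8) and 5 (40.6): 38.64.
(b) r = 3.9; between ranks 3 (28.1) and 4 (37.8): 36.83.
|38.64 − 36.83| = 1.81.

1.81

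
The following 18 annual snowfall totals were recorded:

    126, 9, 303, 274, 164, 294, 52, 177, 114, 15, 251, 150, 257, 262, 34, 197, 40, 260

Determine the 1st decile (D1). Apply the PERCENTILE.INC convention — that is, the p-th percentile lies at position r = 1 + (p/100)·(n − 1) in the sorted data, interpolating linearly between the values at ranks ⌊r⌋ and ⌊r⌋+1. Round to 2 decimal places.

Sorted: 9, 15, 34, 40, 52, 114, 126, 150, 164, 177, 197, 251, 257, 260, 262, 274, 294, 303.
n = 18.
r = 1 + (10/100)·(18 − 1) = 1 + 1.7 = 2.7.
Rank 2 is 15 and rank 3 is 34.
Interpolate: 15 + 0.7·(34 − 15) = 15 + 0.7·19 = 28.3.

28.30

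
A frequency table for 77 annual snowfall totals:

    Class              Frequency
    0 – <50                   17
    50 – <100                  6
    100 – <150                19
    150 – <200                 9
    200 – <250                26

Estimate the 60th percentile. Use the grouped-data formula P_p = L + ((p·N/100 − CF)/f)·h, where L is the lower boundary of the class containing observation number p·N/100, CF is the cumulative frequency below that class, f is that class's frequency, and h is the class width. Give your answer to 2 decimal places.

N = 77; target position k = 60/100 · 77 = 46.2.
Cumulative frequencies: 17, 23, 42, 51, 77.
Observation 46.2 falls in the class 150 – <200.
L = 150, CF = 42, f = 9, h = 50.
P60 = 150 + ((46.2 − 42)/9)·50 = 150 + 23.3333 = 173.333.

173.33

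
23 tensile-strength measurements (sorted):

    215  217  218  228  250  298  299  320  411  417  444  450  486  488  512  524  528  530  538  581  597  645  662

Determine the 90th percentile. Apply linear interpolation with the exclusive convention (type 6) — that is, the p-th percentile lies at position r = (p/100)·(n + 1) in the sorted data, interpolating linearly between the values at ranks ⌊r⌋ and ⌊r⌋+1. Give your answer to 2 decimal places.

n = 23.
r = (90/100)·(23 + 1) = 21.6.
Rank 21 is 597 and rank 22 is 645.
Interpolate: 597 + 0.6·(645 − 597) = 597 + 0.6·48 = 625.8.

625.80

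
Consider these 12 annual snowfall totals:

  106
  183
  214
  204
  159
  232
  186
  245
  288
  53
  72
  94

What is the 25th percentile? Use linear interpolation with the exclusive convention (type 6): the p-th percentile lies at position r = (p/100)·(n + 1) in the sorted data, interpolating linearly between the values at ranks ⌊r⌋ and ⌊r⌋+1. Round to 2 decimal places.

97.00

Sorted: 53, 72, 94, 106, 159, 183, 186, 204, 214, 232, 245, 288.
n = 12.
r = (25/100)·(12 + 1) = 3.25.
Rank 3 is 94 and rank 4 is 106.
Interpolate: 94 + 0.25·(106 − 94) = 94 + 0.25·12 = 97.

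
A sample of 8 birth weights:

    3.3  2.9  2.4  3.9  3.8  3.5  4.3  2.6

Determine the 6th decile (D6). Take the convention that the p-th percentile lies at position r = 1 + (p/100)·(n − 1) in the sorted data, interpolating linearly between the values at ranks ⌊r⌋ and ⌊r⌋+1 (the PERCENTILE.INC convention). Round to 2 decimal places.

Sorted: 2.4, 2.6, 2.9, 3.3, 3.5, 3.8, 3.9, 4.3.
n = 8.
r = 1 + (60/100)·(8 − 1) = 1 + 4.2 = 5.2.
Rank 5 is 3.5 and rank 6 is 3.8.
Interpolate: 3.5 + 0.2·(3.8 − 3.5) = 3.5 + 0.2·0.3 = 3.56.

3.56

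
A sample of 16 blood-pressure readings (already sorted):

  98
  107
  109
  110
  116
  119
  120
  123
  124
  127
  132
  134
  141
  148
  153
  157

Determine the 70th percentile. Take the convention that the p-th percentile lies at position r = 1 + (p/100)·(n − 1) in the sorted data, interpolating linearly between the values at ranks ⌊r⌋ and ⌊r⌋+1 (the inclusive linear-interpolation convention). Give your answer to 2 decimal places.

133.00

n = 16.
r = 1 + (70/100)·(16 − 1) = 1 + 10.5 = 11.5.
Rank 11 is 132 and rank 12 is 134.
Interpolate: 132 + 0.5·(134 − 132) = 132 + 0.5·2 = 133.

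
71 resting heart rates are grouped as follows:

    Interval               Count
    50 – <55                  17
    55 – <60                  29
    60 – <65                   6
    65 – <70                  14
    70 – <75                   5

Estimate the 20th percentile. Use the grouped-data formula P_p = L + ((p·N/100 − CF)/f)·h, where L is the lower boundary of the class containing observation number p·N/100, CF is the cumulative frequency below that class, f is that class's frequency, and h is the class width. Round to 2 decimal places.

54.18

N = 71; target position k = 20/100 · 71 = 14.2.
Cumulative frequencies: 17, 46, 52, 66, 71.
Observation 14.2 falls in the class 50 – <55.
L = 50, CF = 0, f = 17, h = 5.
P20 = 50 + ((14.2 − 0)/17)·5 = 50 + 4.17647 = 54.1765.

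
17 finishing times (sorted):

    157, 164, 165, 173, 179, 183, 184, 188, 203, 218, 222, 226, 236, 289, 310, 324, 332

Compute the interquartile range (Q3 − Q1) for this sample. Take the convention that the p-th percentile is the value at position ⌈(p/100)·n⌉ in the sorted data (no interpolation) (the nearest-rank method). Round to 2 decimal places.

57.00

n = 17.
P25: rank ⌈25/100·17⌉ = 5 → 179.
P75: rank ⌈75/100·17⌉ = 13 → 236.
Difference: 236 − 179 = 57.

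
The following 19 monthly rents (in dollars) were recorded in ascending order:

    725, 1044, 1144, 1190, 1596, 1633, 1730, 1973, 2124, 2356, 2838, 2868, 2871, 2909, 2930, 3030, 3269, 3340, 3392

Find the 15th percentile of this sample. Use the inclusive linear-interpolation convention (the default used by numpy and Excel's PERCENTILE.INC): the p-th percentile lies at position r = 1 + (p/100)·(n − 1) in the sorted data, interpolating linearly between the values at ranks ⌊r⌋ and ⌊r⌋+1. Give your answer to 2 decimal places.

1176.20

n = 19.
r = 1 + (15/100)·(19 − 1) = 1 + 2.7 = 3.7.
Rank 3 is 1144 and rank 4 is 1190.
Interpolate: 1144 + 0.7·(1190 − 1144) = 1144 + 0.7·46 = 1176.2.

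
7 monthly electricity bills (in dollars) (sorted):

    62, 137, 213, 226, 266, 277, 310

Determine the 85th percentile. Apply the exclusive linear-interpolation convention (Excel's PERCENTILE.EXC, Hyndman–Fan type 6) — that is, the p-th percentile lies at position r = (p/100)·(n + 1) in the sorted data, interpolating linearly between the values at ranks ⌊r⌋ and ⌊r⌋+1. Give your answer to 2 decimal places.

n = 7.
r = (85/100)·(7 + 1) = 6.8.
Rank 6 is 277 and rank 7 is 310.
Interpolate: 277 + 0.8·(310 − 277) = 277 + 0.8·33 = 303.4.

303.40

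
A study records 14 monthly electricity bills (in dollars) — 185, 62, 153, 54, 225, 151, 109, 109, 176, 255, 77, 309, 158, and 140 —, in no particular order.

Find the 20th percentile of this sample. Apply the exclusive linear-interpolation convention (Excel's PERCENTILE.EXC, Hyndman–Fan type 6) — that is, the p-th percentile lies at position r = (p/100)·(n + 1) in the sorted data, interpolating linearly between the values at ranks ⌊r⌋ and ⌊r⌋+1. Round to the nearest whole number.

77

Sorted: 54, 62, 77, 109, 109, 140, 151, 153, 158, 176, 185, 225, 255, 309.
n = 14.
r = (20/100)·(14 + 1) = 3.
r is an integer, so P20 is the value at rank 3: 77.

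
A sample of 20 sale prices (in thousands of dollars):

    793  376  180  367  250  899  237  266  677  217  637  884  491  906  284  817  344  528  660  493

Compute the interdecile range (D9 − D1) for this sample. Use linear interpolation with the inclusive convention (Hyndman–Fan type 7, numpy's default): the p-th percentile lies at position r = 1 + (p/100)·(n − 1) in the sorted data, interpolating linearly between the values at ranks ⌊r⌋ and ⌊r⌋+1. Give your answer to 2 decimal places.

650.50

Sorted: 180, 217, 237, 250, 266, 284, 344, 367, 376, 491, 493, 528, 637, 660, 677, 793, 817, 884, 899, 906.
n = 20.
P10: r = 2.9; ranks 2–3 are 217, 237; interpolating gives 235.
P90: r = 18.1; ranks 18–19 are 884, 899; interpolating gives 885.5.
Difference: 885.5 − 235 = 650.5.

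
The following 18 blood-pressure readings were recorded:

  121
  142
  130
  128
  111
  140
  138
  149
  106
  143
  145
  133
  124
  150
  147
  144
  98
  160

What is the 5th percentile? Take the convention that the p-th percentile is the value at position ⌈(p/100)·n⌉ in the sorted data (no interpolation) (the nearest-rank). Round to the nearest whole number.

98

Sorted: 98, 106, 111, 121, 124, 128, 130, 133, 138, 140, 142, 143, 144, 145, 147, 149, 150, 160.
n = 18.
Position = ⌈5/100 · 18⌉ = ⌈0.9⌉ = 1.
The value at rank 1 is 98.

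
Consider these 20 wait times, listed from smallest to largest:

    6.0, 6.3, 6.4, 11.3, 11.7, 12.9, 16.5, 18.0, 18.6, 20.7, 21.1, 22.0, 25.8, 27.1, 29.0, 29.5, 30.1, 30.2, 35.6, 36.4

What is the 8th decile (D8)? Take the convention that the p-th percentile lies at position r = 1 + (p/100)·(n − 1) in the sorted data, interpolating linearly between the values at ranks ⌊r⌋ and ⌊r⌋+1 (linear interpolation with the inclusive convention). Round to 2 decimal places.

n = 20.
r = 1 + (80/100)·(20 − 1) = 1 + 15.2 = 16.2.
Rank 16 is 29.5 and rank 17 is 30.1.
Interpolate: 29.5 + 0.2·(30.1 − 29.5) = 29.5 + 0.2·0.6 = 29.62.

29.62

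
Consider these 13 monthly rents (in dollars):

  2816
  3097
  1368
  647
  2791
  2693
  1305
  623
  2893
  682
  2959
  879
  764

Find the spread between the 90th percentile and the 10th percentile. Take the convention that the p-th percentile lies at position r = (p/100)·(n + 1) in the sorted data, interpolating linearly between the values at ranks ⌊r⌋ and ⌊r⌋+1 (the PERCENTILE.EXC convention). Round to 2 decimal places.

Sorted: 623, 647, 682, 764, 879, 1305, 1368, 2693, 2791, 2816, 2893, 2959, 3097.
n = 13.
P10: r = 1.4; ranks 1–2 are 623, 647; interpolating gives 632.6.
P90: r = 12.6; ranks 12–13 are 2959, 3097; interpolating gives 3041.8.
Difference: 3041.8 − 632.6 = 2409.2.

2409.20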